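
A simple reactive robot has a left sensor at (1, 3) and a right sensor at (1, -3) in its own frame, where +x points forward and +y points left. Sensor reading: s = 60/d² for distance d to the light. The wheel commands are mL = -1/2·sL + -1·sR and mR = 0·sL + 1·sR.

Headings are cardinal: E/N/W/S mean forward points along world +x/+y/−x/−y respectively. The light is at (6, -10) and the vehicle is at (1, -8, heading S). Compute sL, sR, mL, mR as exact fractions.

left sensor world pos  = (4, -9); dL² = 5
right sensor world pos = (-2, -9); dR² = 65
sL = 60/5 = 12
sR = 60/65 = 12/13
mL = -1/2·sL + -1·sR = -90/13
mR = 0·sL + 1·sR = 12/13

12 12/13 -90/13 12/13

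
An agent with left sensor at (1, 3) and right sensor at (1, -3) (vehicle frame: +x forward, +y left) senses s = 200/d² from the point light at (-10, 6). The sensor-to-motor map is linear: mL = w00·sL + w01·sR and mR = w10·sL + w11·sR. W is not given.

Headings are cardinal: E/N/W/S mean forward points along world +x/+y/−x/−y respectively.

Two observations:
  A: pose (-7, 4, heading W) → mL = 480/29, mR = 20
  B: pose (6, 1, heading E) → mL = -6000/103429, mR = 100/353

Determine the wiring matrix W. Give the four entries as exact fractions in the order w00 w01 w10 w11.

obs A: pose=(-7,4,W) → sL=200/29, sR=40, mL=480/29, mR=20
obs B: pose=(6,1,E) → sL=200/293, sR=200/353, mL=-6000/103429, mR=100/353
sensor matrix S = [[200/29, 40], [200/293, 200/353]]; det S = -70176000/2999441
solve [mL_A; mL_B] = S·[w00; w01] and [mR_A; mR_B] = S·[w10; w11]:
  w00 = -1/2, w01 = 1/2, w10 = 0, w11 = 1/2

-1/2 1/2 0 1/2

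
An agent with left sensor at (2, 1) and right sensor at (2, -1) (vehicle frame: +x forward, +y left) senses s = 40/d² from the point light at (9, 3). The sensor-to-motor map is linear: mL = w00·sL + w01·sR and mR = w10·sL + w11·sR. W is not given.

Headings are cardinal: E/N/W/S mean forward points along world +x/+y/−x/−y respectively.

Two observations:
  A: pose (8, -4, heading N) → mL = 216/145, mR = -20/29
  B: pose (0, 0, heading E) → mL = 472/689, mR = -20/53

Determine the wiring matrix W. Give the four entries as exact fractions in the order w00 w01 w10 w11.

1/2 1/2 -1/2 0

obs A: pose=(8,-4,N) → sL=40/29, sR=8/5, mL=216/145, mR=-20/29
obs B: pose=(0,0,E) → sL=40/53, sR=8/13, mL=472/689, mR=-20/53
sensor matrix S = [[40/29, 8/5], [40/53, 8/13]]; det S = -7168/19981
solve [mL_A; mL_B] = S·[w00; w01] and [mR_A; mR_B] = S·[w10; w11]:
  w00 = 1/2, w01 = 1/2, w10 = -1/2, w11 = 0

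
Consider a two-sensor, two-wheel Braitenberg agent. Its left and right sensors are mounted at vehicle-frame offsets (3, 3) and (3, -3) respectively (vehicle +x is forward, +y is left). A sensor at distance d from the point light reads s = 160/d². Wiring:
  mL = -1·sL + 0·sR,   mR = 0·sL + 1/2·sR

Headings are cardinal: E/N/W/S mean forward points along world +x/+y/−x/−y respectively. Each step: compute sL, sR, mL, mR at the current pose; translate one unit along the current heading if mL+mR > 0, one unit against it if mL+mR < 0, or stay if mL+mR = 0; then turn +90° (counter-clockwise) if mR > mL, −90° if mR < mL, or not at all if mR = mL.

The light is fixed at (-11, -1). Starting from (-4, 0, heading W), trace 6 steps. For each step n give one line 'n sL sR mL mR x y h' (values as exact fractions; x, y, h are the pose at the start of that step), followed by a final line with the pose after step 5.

n=0: pose=(-4,0,W); sL=8, sR=5; mL=-8, mR=5/2; mL+mR=-11/2 → advance -1; mR−mL=21/2 → turn +1·90°
n=1: pose=(-3,0,S); sL=32/25, sR=160/29; mL=-32/25, mR=80/29; mL+mR=1072/725 → advance +1; mR−mL=2928/725 → turn +1·90°
n=2: pose=(-3,-1,E); sL=16/13, sR=16/13; mL=-16/13, mR=8/13; mL+mR=-8/13 → advance -1; mR−mL=24/13 → turn +1·90°
n=3: pose=(-4,-1,N); sL=32/5, sR=160/109; mL=-32/5, mR=80/109; mL+mR=-3088/545 → advance -1; mR−mL=3888/545 → turn +1·90°
n=4: pose=(-4,-2,W); sL=5, sR=8; mL=-5, mR=4; mL+mR=-1 → advance -1; mR−mL=9 → turn +1·90°
n=5: pose=(-3,-2,S); sL=160/137, sR=160/41; mL=-160/137, mR=80/41; mL+mR=4400/5617 → advance +1; mR−mL=17520/5617 → turn +1·90°

0 8 5 -8 5/2 -4 0 W
1 32/25 160/29 -32/25 80/29 -3 0 S
2 16/13 16/13 -16/13 8/13 -3 -1 E
3 32/5 160/109 -32/5 80/109 -4 -1 N
4 5 8 -5 4 -4 -2 W
5 160/137 160/41 -160/137 80/41 -3 -2 S
final -3 -3 E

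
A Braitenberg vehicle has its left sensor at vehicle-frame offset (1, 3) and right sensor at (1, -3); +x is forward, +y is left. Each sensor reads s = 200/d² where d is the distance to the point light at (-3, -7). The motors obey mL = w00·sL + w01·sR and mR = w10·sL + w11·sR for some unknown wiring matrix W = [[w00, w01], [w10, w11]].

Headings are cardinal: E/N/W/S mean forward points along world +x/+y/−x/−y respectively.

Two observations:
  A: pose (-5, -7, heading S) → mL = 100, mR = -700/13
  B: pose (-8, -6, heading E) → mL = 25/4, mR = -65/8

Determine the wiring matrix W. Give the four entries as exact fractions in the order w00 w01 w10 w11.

obs A: pose=(-5,-7,S) → sL=100, sR=100/13, mL=100, mR=-700/13
obs B: pose=(-8,-6,E) → sL=25/4, sR=10, mL=25/4, mR=-65/8
sensor matrix S = [[100, 100/13], [25/4, 10]]; det S = 12375/13
solve [mL_A; mL_B] = S·[w00; w01] and [mR_A; mR_B] = S·[w10; w11]:
  w00 = 1, w01 = 0, w10 = -1/2, w11 = -1/2

1 0 -1/2 -1/2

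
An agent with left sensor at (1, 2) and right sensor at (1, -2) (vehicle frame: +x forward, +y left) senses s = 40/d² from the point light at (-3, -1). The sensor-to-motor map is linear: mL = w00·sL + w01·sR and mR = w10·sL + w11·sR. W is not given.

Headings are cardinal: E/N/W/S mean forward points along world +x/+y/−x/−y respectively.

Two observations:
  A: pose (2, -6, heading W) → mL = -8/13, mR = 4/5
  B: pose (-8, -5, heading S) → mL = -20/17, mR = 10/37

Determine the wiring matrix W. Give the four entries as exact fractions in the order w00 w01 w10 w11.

obs A: pose=(2,-6,W) → sL=8/13, sR=8/5, mL=-8/13, mR=4/5
obs B: pose=(-8,-5,S) → sL=20/17, sR=20/37, mL=-20/17, mR=10/37
sensor matrix S = [[8/13, 8/5], [20/17, 20/37]]; det S = -12672/8177
solve [mL_A; mL_B] = S·[w00; w01] and [mR_A; mR_B] = S·[w10; w11]:
  w00 = -1, w01 = 0, w10 = 0, w11 = 1/2

-1 0 0 1/2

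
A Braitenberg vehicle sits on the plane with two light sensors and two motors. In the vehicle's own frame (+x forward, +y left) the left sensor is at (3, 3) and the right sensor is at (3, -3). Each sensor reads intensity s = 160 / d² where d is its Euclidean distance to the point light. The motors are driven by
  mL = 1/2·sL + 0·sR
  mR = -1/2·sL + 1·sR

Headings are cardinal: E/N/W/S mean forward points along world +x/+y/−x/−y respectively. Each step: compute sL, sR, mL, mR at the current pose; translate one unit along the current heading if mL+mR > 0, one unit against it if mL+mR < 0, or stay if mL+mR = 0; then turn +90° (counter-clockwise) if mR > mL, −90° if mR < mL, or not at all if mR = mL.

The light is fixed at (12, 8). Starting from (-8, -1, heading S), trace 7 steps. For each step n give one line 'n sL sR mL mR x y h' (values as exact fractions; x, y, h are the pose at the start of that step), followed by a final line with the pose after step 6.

n=0: pose=(-8,-1,S); sL=160/433, sR=160/673; mL=80/433, mR=15440/291409; mL+mR=160/673 → advance +1; mR−mL=-38400/291409 → turn -1·90°
n=1: pose=(-8,-2,W); sL=80/349, sR=80/289; mL=40/349, mR=16360/100861; mL+mR=80/289 → advance +1; mR−mL=4800/100861 → turn +1·90°
n=2: pose=(-9,-2,S); sL=160/493, sR=32/149; mL=80/493, mR=3856/73457; mL+mR=32/149 → advance +1; mR−mL=-8064/73457 → turn -1·90°
n=3: pose=(-9,-3,W); sL=40/193, sR=1/4; mL=20/193, mR=113/772; mL+mR=1/4 → advance +1; mR−mL=33/772 → turn +1·90°
n=4: pose=(-10,-3,S); sL=160/557, sR=160/821; mL=80/557, mR=23440/457297; mL+mR=160/821 → advance +1; mR−mL=-42240/457297 → turn -1·90°
n=5: pose=(-10,-4,W); sL=16/85, sR=80/353; mL=8/85, mR=3976/30005; mL+mR=80/353 → advance +1; mR−mL=1152/30005 → turn +1·90°
n=6: pose=(-11,-4,S); sL=32/125, sR=160/901; mL=16/125, mR=5584/112625; mL+mR=160/901 → advance +1; mR−mL=-8832/112625 → turn -1·90°

0 160/433 160/673 80/433 15440/291409 -8 -1 S
1 80/349 80/289 40/349 16360/100861 -8 -2 W
2 160/493 32/149 80/493 3856/73457 -9 -2 S
3 40/193 1/4 20/193 113/772 -9 -3 W
4 160/557 160/821 80/557 23440/457297 -10 -3 S
5 16/85 80/353 8/85 3976/30005 -10 -4 W
6 32/125 160/901 16/125 5584/112625 -11 -4 S
final -11 -5 W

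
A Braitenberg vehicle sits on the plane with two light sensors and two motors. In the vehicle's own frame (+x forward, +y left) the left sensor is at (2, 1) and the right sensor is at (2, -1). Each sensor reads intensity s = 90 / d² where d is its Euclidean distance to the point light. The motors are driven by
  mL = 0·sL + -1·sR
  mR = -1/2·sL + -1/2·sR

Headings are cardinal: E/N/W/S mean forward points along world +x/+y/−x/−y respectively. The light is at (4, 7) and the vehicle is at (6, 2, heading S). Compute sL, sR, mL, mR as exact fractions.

45/29 9/5 -9/5 -243/145

left sensor world pos  = (7, 0); dL² = 58
right sensor world pos = (5, 0); dR² = 50
sL = 90/58 = 45/29
sR = 90/50 = 9/5
mL = 0·sL + -1·sR = -9/5
mR = -1/2·sL + -1/2·sR = -243/145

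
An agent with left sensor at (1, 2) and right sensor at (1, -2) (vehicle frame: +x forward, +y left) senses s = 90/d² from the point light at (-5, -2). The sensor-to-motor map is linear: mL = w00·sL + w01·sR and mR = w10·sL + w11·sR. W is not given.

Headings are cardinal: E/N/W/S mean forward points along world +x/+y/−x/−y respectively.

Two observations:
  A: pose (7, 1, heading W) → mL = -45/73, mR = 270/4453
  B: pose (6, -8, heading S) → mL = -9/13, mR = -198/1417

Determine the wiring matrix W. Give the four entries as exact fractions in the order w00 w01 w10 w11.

0 -1 1/2 -1/2

obs A: pose=(7,1,W) → sL=45/61, sR=45/73, mL=-45/73, mR=270/4453
obs B: pose=(6,-8,S) → sL=45/109, sR=9/13, mL=-9/13, mR=-198/1417
sensor matrix S = [[45/61, 45/73], [45/109, 9/13]]; det S = 1616760/6309901
solve [mL_A; mL_B] = S·[w00; w01] and [mR_A; mR_B] = S·[w10; w11]:
  w00 = 0, w01 = -1, w10 = 1/2, w11 = -1/2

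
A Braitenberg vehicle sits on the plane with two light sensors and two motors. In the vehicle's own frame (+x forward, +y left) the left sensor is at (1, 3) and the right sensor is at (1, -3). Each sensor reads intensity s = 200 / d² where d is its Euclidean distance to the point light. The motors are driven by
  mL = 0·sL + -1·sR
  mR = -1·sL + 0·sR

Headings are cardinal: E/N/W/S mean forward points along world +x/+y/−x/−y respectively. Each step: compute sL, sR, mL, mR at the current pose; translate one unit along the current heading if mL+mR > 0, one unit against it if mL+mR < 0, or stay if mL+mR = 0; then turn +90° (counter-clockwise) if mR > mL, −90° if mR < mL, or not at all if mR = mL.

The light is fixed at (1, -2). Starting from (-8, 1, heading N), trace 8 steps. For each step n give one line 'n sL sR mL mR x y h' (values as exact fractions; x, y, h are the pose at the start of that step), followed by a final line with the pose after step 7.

0 5/4 50/13 -50/13 -5/4 -8 1 N
1 200/101 8/5 -8/5 -200/101 -8 0 W
2 20/13 100/17 -100/17 -20/13 -7 0 N
3 40/17 200/97 -200/97 -40/17 -7 -1 W
4 25/13 10 -10 -25/13 -6 -1 N
5 200/73 200/73 -200/73 -200/73 -6 -2 W
6 100/29 100/29 -100/29 -100/29 -5 -2 W
7 40/9 40/9 -40/9 -40/9 -4 -2 W
final -3 -2 W

n=0: pose=(-8,1,N); sL=5/4, sR=50/13; mL=-50/13, mR=-5/4; mL+mR=-265/52 → advance -1; mR−mL=135/52 → turn +1·90°
n=1: pose=(-8,0,W); sL=200/101, sR=8/5; mL=-8/5, mR=-200/101; mL+mR=-1808/505 → advance -1; mR−mL=-192/505 → turn -1·90°
n=2: pose=(-7,0,N); sL=20/13, sR=100/17; mL=-100/17, mR=-20/13; mL+mR=-1640/221 → advance -1; mR−mL=960/221 → turn +1·90°
n=3: pose=(-7,-1,W); sL=40/17, sR=200/97; mL=-200/97, mR=-40/17; mL+mR=-7280/1649 → advance -1; mR−mL=-480/1649 → turn -1·90°
n=4: pose=(-6,-1,N); sL=25/13, sR=10; mL=-10, mR=-25/13; mL+mR=-155/13 → advance -1; mR−mL=105/13 → turn +1·90°
n=5: pose=(-6,-2,W); sL=200/73, sR=200/73; mL=-200/73, mR=-200/73; mL+mR=-400/73 → advance -1; mR−mL=0 → turn +0·90°
n=6: pose=(-5,-2,W); sL=100/29, sR=100/29; mL=-100/29, mR=-100/29; mL+mR=-200/29 → advance -1; mR−mL=0 → turn +0·90°
n=7: pose=(-4,-2,W); sL=40/9, sR=40/9; mL=-40/9, mR=-40/9; mL+mR=-80/9 → advance -1; mR−mL=0 → turn +0·90°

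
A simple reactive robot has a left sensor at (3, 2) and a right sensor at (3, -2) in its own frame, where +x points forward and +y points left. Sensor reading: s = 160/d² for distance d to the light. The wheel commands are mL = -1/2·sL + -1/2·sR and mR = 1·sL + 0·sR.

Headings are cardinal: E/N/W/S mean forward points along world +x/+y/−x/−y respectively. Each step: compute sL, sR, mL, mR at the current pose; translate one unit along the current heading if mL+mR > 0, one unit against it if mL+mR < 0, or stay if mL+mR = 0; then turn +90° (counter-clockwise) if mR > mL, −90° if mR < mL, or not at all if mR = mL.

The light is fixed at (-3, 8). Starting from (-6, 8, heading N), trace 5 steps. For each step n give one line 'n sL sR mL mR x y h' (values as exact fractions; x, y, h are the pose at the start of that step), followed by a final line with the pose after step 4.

n=0: pose=(-6,8,N); sL=80/17, sR=16; mL=-176/17, mR=80/17; mL+mR=-96/17 → advance -1; mR−mL=256/17 → turn +1·90°
n=1: pose=(-6,7,W); sL=32/9, sR=160/37; mL=-1312/333, mR=32/9; mL+mR=-128/333 → advance -1; mR−mL=832/111 → turn +1·90°
n=2: pose=(-5,7,S); sL=10, sR=5; mL=-15/2, mR=10; mL+mR=5/2 → advance +1; mR−mL=35/2 → turn +1·90°
n=3: pose=(-5,6,E); sL=160, sR=160/17; mL=-1440/17, mR=160; mL+mR=1280/17 → advance +1; mR−mL=4160/17 → turn +1·90°
n=4: pose=(-4,6,N); sL=16, sR=80; mL=-48, mR=16; mL+mR=-32 → advance -1; mR−mL=64 → turn +1·90°

0 80/17 16 -176/17 80/17 -6 8 N
1 32/9 160/37 -1312/333 32/9 -6 7 W
2 10 5 -15/2 10 -5 7 S
3 160 160/17 -1440/17 160 -5 6 E
4 16 80 -48 16 -4 6 N
final -4 5 W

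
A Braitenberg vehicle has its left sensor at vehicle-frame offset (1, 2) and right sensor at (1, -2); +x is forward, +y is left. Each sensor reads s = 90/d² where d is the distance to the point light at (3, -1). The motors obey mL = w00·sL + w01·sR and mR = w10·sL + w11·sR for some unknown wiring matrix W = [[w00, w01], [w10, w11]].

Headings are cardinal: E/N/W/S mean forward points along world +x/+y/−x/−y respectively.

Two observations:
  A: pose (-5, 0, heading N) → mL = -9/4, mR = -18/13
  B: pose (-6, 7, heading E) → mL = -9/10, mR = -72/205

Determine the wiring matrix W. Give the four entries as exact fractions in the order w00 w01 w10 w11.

0 -1 1 -1

obs A: pose=(-5,0,N) → sL=45/52, sR=9/4, mL=-9/4, mR=-18/13
obs B: pose=(-6,7,E) → sL=45/82, sR=9/10, mL=-9/10, mR=-72/205
sensor matrix S = [[45/52, 9/4], [45/82, 9/10]]; det S = -243/533
solve [mL_A; mL_B] = S·[w00; w01] and [mR_A; mR_B] = S·[w10; w11]:
  w00 = 0, w01 = -1, w10 = 1, w11 = -1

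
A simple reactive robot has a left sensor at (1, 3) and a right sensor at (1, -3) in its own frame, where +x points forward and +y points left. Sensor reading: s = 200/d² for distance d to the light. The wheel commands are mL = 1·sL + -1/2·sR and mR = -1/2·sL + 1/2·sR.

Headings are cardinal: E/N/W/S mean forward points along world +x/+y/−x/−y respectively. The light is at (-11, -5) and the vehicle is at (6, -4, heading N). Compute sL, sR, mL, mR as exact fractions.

1 50/101 76/101 -51/202

left sensor world pos  = (3, -3); dL² = 200
right sensor world pos = (9, -3); dR² = 404
sL = 200/200 = 1
sR = 200/404 = 50/101
mL = 1·sL + -1/2·sR = 76/101
mR = -1/2·sL + 1/2·sR = -51/202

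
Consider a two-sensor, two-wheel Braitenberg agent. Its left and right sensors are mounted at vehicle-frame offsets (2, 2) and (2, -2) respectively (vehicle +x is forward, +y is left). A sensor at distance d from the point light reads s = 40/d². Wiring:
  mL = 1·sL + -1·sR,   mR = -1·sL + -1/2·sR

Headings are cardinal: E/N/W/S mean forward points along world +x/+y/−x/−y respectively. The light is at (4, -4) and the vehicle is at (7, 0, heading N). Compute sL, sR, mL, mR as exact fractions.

40/37 40/61 960/2257 -3180/2257

left sensor world pos  = (5, 2); dL² = 37
right sensor world pos = (9, 2); dR² = 61
sL = 40/37 = 40/37
sR = 40/61 = 40/61
mL = 1·sL + -1·sR = 960/2257
mR = -1·sL + -1/2·sR = -3180/2257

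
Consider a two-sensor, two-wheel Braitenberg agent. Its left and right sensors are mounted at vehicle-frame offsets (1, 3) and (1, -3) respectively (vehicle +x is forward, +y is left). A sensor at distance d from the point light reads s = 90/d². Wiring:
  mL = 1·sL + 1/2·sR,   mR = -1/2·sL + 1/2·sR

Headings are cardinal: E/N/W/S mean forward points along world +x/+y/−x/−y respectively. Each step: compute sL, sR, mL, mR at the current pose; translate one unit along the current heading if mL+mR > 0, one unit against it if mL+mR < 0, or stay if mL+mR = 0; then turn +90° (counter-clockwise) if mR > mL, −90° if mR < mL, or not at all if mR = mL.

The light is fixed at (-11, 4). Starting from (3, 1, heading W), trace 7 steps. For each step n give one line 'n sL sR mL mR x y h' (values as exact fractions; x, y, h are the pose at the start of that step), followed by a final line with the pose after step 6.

0 18/41 90/169 4887/6929 324/6929 3 1 W
1 45/52 9/26 27/26 -27/104 2 1 N
2 90/197 90/221 28755/43537 -1080/43537 2 2 E
3 45/149 9/13 2511/3874 378/1937 3 2 S
4 18/41 90/169 4887/6929 324/6929 3 1 W
5 45/52 9/26 27/26 -27/104 2 1 N
6 90/197 90/221 28755/43537 -1080/43537 2 2 E
final 3 2 S

n=0: pose=(3,1,W); sL=18/41, sR=90/169; mL=4887/6929, mR=324/6929; mL+mR=5211/6929 → advance +1; mR−mL=-27/41 → turn -1·90°
n=1: pose=(2,1,N); sL=45/52, sR=9/26; mL=27/26, mR=-27/104; mL+mR=81/104 → advance +1; mR−mL=-135/104 → turn -1·90°
n=2: pose=(2,2,E); sL=90/197, sR=90/221; mL=28755/43537, mR=-1080/43537; mL+mR=27675/43537 → advance +1; mR−mL=-135/197 → turn -1·90°
n=3: pose=(3,2,S); sL=45/149, sR=9/13; mL=2511/3874, mR=378/1937; mL+mR=3267/3874 → advance +1; mR−mL=-135/298 → turn -1·90°
n=4: pose=(3,1,W); sL=18/41, sR=90/169; mL=4887/6929, mR=324/6929; mL+mR=5211/6929 → advance +1; mR−mL=-27/41 → turn -1·90°
n=5: pose=(2,1,N); sL=45/52, sR=9/26; mL=27/26, mR=-27/104; mL+mR=81/104 → advance +1; mR−mL=-135/104 → turn -1·90°
n=6: pose=(2,2,E); sL=90/197, sR=90/221; mL=28755/43537, mR=-1080/43537; mL+mR=27675/43537 → advance +1; mR−mL=-135/197 → turn -1·90°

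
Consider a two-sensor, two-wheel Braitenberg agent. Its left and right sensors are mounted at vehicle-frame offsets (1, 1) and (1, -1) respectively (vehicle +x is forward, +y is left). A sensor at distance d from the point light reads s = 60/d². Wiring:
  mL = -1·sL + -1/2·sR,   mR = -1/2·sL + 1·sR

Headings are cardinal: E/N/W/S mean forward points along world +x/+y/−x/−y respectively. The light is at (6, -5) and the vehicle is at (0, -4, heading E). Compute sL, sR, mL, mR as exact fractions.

60/29 12/5 -474/145 198/145

left sensor world pos  = (1, -3); dL² = 29
right sensor world pos = (1, -5); dR² = 25
sL = 60/29 = 60/29
sR = 60/25 = 12/5
mL = -1·sL + -1/2·sR = -474/145
mR = -1/2·sL + 1·sR = 198/145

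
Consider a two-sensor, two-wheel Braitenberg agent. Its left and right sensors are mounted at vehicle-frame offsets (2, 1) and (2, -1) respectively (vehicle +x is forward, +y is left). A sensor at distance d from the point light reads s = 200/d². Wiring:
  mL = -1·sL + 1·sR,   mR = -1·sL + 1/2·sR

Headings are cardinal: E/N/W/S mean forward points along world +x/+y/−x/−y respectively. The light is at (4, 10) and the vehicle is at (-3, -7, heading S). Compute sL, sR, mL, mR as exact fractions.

200/397 8/17 -224/6749 -1812/6749

left sensor world pos  = (-2, -9); dL² = 397
right sensor world pos = (-4, -9); dR² = 425
sL = 200/397 = 200/397
sR = 200/425 = 8/17
mL = -1·sL + 1·sR = -224/6749
mR = -1·sL + 1/2·sR = -1812/6749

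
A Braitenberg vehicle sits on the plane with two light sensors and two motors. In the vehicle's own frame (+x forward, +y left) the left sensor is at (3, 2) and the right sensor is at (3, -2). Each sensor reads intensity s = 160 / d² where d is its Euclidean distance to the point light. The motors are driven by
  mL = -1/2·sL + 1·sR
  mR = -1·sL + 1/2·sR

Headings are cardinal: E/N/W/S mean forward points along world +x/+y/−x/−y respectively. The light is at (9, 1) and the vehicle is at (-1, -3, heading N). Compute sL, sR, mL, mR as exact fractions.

32/29 32/13 720/377 48/377

left sensor world pos  = (-3, 0); dL² = 145
right sensor world pos = (1, 0); dR² = 65
sL = 160/145 = 32/29
sR = 160/65 = 32/13
mL = -1/2·sL + 1·sR = 720/377
mR = -1·sL + 1/2·sR = 48/377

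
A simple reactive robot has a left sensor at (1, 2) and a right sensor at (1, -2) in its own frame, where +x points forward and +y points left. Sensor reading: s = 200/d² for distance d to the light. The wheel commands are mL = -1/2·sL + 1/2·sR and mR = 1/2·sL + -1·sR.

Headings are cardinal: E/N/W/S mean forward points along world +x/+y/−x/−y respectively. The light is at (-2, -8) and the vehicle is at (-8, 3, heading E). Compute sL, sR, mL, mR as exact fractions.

left sensor world pos  = (-7, 5); dL² = 194
right sensor world pos = (-7, 1); dR² = 106
sL = 200/194 = 100/97
sR = 200/106 = 100/53
mL = -1/2·sL + 1/2·sR = 2200/5141
mR = 1/2·sL + -1·sR = -7050/5141

100/97 100/53 2200/5141 -7050/5141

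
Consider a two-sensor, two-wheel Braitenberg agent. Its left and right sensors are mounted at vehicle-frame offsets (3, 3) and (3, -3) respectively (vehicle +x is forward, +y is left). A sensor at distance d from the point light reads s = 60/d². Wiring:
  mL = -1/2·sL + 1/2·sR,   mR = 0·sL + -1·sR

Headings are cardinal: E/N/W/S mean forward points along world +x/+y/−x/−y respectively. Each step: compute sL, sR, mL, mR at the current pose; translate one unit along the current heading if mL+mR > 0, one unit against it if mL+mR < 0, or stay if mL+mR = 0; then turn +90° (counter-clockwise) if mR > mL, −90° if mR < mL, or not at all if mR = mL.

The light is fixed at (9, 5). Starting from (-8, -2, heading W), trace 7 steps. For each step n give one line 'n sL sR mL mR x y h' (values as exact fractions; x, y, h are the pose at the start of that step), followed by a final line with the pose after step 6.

n=0: pose=(-8,-2,W); sL=3/25, sR=15/104; mL=63/5200, mR=-15/104; mL+mR=-687/5200 → advance -1; mR−mL=-813/5200 → turn -1·90°
n=1: pose=(-7,-2,N); sL=60/377, sR=12/37; mL=1152/13949, mR=-12/37; mL+mR=-3372/13949 → advance -1; mR−mL=-5676/13949 → turn -1·90°
n=2: pose=(-7,-3,E); sL=30/97, sR=6/29; mL=-144/2813, mR=-6/29; mL+mR=-726/2813 → advance -1; mR−mL=-438/2813 → turn -1·90°
n=3: pose=(-8,-3,S); sL=60/317, sR=60/521; mL=-6120/165157, mR=-60/521; mL+mR=-25140/165157 → advance -1; mR−mL=-12900/165157 → turn -1·90°
n=4: pose=(-8,-2,W); sL=3/25, sR=15/104; mL=63/5200, mR=-15/104; mL+mR=-687/5200 → advance -1; mR−mL=-813/5200 → turn -1·90°
n=5: pose=(-7,-2,N); sL=60/377, sR=12/37; mL=1152/13949, mR=-12/37; mL+mR=-3372/13949 → advance -1; mR−mL=-5676/13949 → turn -1·90°
n=6: pose=(-7,-3,E); sL=30/97, sR=6/29; mL=-144/2813, mR=-6/29; mL+mR=-726/2813 → advance -1; mR−mL=-438/2813 → turn -1·90°

0 3/25 15/104 63/5200 -15/104 -8 -2 W
1 60/377 12/37 1152/13949 -12/37 -7 -2 N
2 30/97 6/29 -144/2813 -6/29 -7 -3 E
3 60/317 60/521 -6120/165157 -60/521 -8 -3 S
4 3/25 15/104 63/5200 -15/104 -8 -2 W
5 60/377 12/37 1152/13949 -12/37 -7 -2 N
6 30/97 6/29 -144/2813 -6/29 -7 -3 E
final -8 -3 S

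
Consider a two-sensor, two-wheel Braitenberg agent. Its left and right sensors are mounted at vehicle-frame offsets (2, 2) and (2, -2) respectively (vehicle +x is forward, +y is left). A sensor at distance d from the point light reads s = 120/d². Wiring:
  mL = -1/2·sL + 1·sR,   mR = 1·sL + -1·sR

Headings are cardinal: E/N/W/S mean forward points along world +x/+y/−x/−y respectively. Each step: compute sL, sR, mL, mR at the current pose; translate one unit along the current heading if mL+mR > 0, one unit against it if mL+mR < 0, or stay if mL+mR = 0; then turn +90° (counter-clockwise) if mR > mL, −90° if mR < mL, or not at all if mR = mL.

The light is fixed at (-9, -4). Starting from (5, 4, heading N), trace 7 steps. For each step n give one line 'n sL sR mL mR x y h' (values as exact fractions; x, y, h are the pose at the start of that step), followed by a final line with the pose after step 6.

0 30/61 30/89 495/5429 840/5429 5 4 N
1 120/193 24/53 1452/10229 1728/10229 5 5 W
2 60/137 12/17 1134/2329 -624/2329 4 5 S
3 120/157 120/221 5580/34697 7680/34697 4 4 W
4 15/29 15/17 615/986 -180/493 3 4 S
5 24/25 120/181 828/4525 1344/4525 3 3 W
6 60/97 60/53 4230/5141 -2640/5141 2 3 S
final 2 2 W

n=0: pose=(5,4,N); sL=30/61, sR=30/89; mL=495/5429, mR=840/5429; mL+mR=15/61 → advance +1; mR−mL=345/5429 → turn +1·90°
n=1: pose=(5,5,W); sL=120/193, sR=24/53; mL=1452/10229, mR=1728/10229; mL+mR=60/193 → advance +1; mR−mL=276/10229 → turn +1·90°
n=2: pose=(4,5,S); sL=60/137, sR=12/17; mL=1134/2329, mR=-624/2329; mL+mR=30/137 → advance +1; mR−mL=-1758/2329 → turn -1·90°
n=3: pose=(4,4,W); sL=120/157, sR=120/221; mL=5580/34697, mR=7680/34697; mL+mR=60/157 → advance +1; mR−mL=2100/34697 → turn +1·90°
n=4: pose=(3,4,S); sL=15/29, sR=15/17; mL=615/986, mR=-180/493; mL+mR=15/58 → advance +1; mR−mL=-975/986 → turn -1·90°
n=5: pose=(3,3,W); sL=24/25, sR=120/181; mL=828/4525, mR=1344/4525; mL+mR=12/25 → advance +1; mR−mL=516/4525 → turn +1·90°
n=6: pose=(2,3,S); sL=60/97, sR=60/53; mL=4230/5141, mR=-2640/5141; mL+mR=30/97 → advance +1; mR−mL=-6870/5141 → turn -1·90°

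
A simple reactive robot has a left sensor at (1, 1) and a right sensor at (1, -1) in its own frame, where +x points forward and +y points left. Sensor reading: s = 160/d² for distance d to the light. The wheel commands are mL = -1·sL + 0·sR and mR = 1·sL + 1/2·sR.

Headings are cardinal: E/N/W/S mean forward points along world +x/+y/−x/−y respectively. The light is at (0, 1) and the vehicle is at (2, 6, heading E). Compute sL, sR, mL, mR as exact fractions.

left sensor world pos  = (3, 7); dL² = 45
right sensor world pos = (3, 5); dR² = 25
sL = 160/45 = 32/9
sR = 160/25 = 32/5
mL = -1·sL + 0·sR = -32/9
mR = 1·sL + 1/2·sR = 304/45

32/9 32/5 -32/9 304/45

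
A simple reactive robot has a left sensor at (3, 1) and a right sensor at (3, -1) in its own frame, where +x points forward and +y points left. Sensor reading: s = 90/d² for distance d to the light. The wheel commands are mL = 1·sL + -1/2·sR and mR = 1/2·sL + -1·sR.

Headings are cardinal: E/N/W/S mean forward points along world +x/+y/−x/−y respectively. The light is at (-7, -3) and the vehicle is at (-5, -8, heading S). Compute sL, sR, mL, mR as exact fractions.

90/73 18/13 513/949 -729/949

left sensor world pos  = (-4, -11); dL² = 73
right sensor world pos = (-6, -11); dR² = 65
sL = 90/73 = 90/73
sR = 90/65 = 18/13
mL = 1·sL + -1/2·sR = 513/949
mR = 1/2·sL + -1·sR = -729/949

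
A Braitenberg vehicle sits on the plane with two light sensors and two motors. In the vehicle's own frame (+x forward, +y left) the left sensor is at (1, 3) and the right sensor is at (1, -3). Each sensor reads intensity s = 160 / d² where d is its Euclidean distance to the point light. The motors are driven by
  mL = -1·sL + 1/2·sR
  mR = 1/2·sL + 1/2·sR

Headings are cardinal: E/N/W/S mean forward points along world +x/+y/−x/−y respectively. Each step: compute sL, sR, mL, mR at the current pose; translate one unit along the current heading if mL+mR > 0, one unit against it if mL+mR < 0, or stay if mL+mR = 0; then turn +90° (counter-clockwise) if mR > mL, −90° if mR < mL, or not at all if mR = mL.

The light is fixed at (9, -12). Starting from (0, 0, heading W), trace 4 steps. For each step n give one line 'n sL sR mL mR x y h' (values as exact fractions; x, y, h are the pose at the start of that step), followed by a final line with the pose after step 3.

n=0: pose=(0,0,W); sL=160/181, sR=32/65; mL=-7504/11765, mR=8096/11765; mL+mR=592/11765 → advance +1; mR−mL=240/181 → turn +1·90°
n=1: pose=(-1,0,S); sL=16/17, sR=16/29; mL=-328/493, mR=368/493; mL+mR=40/493 → advance +1; mR−mL=24/17 → turn +1·90°
n=2: pose=(-1,-1,E); sL=160/277, sR=32/29; mL=-208/8033, mR=6752/8033; mL+mR=6544/8033 → advance +1; mR−mL=240/277 → turn +1·90°
n=3: pose=(0,-1,N); sL=5/9, sR=8/9; mL=-1/9, mR=13/18; mL+mR=11/18 → advance +1; mR−mL=5/6 → turn +1·90°

0 160/181 32/65 -7504/11765 8096/11765 0 0 W
1 16/17 16/29 -328/493 368/493 -1 0 S
2 160/277 32/29 -208/8033 6752/8033 -1 -1 E
3 5/9 8/9 -1/9 13/18 0 -1 N
final 0 0 W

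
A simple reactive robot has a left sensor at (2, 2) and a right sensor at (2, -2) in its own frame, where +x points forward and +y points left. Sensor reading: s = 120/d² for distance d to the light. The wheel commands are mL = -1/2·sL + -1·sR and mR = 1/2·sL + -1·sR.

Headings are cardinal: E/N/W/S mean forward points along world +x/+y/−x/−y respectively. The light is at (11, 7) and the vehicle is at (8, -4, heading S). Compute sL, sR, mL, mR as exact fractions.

12/17 60/97 -1602/1649 -438/1649

left sensor world pos  = (10, -6); dL² = 170
right sensor world pos = (6, -6); dR² = 194
sL = 120/170 = 12/17
sR = 120/194 = 60/97
mL = -1/2·sL + -1·sR = -1602/1649
mR = 1/2·sL + -1·sR = -438/1649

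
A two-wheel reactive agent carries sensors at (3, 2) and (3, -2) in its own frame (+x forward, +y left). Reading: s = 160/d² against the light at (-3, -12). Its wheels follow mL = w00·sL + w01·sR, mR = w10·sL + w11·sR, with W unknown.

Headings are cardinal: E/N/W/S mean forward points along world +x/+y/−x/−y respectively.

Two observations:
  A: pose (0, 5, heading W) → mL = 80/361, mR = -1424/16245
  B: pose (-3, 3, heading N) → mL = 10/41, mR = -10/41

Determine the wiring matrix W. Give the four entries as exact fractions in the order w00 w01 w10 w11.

obs A: pose=(0,5,W) → sL=32/45, sR=160/361, mL=80/361, mR=-1424/16245
obs B: pose=(-3,3,N) → sL=20/41, sR=20/41, mL=10/41, mR=-10/41
sensor matrix S = [[32/45, 160/361], [20/41, 20/41]]; det S = 17408/133209
solve [mL_A; mL_B] = S·[w00; w01] and [mR_A; mR_B] = S·[w10; w11]:
  w00 = 0, w01 = 1/2, w10 = 1/2, w11 = -1

0 1/2 1/2 -1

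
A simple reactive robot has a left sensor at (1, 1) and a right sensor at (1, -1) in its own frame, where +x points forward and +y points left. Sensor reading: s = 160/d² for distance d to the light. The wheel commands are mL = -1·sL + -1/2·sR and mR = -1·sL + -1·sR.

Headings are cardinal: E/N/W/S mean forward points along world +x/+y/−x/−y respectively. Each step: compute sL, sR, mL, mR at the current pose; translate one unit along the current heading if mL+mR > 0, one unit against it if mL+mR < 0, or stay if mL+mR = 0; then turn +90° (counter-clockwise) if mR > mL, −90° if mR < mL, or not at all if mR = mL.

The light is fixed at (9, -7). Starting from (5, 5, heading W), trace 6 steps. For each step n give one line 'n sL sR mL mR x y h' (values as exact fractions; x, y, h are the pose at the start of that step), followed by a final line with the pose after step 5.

n=0: pose=(5,5,W); sL=80/73, sR=80/97; mL=-10680/7081, mR=-13600/7081; mL+mR=-24280/7081 → advance -1; mR−mL=-40/97 → turn -1·90°
n=1: pose=(6,5,N); sL=32/37, sR=160/173; mL=-8496/6401, mR=-11456/6401; mL+mR=-19952/6401 → advance -1; mR−mL=-80/173 → turn -1·90°
n=2: pose=(6,4,E); sL=40/37, sR=20/13; mL=-890/481, mR=-1260/481; mL+mR=-2150/481 → advance -1; mR−mL=-10/13 → turn -1·90°
n=3: pose=(5,4,S); sL=160/109, sR=32/25; mL=-5744/2725, mR=-7488/2725; mL+mR=-13232/2725 → advance -1; mR−mL=-16/25 → turn -1·90°
n=4: pose=(5,5,W); sL=80/73, sR=80/97; mL=-10680/7081, mR=-13600/7081; mL+mR=-24280/7081 → advance -1; mR−mL=-40/97 → turn -1·90°
n=5: pose=(6,5,N); sL=32/37, sR=160/173; mL=-8496/6401, mR=-11456/6401; mL+mR=-19952/6401 → advance -1; mR−mL=-80/173 → turn -1·90°

0 80/73 80/97 -10680/7081 -13600/7081 5 5 W
1 32/37 160/173 -8496/6401 -11456/6401 6 5 N
2 40/37 20/13 -890/481 -1260/481 6 4 E
3 160/109 32/25 -5744/2725 -7488/2725 5 4 S
4 80/73 80/97 -10680/7081 -13600/7081 5 5 W
5 32/37 160/173 -8496/6401 -11456/6401 6 5 N
final 6 4 E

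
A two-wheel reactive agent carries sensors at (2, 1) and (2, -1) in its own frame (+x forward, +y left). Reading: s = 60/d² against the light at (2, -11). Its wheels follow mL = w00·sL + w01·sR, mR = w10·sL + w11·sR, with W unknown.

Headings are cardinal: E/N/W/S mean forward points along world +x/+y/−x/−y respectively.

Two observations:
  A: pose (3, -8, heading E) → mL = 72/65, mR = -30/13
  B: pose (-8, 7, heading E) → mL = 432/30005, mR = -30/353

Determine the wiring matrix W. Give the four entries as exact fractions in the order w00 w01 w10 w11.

-1/2 1/2 0 -1/2

obs A: pose=(3,-8,E) → sL=12/5, sR=60/13, mL=72/65, mR=-30/13
obs B: pose=(-8,7,E) → sL=12/85, sR=60/353, mL=432/30005, mR=-30/353
sensor matrix S = [[12/5, 60/13], [12/85, 60/353]]; det S = -19008/78013
solve [mL_A; mL_B] = S·[w00; w01] and [mR_A; mR_B] = S·[w10; w11]:
  w00 = -1/2, w01 = 1/2, w10 = 0, w11 = -1/2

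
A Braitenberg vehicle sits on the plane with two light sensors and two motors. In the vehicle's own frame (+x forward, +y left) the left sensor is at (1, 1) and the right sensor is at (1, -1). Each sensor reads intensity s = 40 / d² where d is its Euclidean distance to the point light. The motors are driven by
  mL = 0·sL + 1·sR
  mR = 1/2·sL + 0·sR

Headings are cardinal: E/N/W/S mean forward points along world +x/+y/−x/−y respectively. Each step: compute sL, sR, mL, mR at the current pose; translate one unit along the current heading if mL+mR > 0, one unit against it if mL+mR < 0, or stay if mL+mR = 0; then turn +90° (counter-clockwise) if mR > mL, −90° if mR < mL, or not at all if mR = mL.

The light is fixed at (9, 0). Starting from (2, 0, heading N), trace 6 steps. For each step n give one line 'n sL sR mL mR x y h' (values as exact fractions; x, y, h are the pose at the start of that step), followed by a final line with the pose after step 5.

0 8/13 40/37 40/37 4/13 2 0 N
1 1 10/9 10/9 1/2 2 1 E
2 8/5 40/49 40/49 4/5 3 1 S
3 4/5 4/5 4/5 2/5 3 0 W
4 8/13 40/37 40/37 4/13 2 0 N
5 1 10/9 10/9 1/2 2 1 E
final 3 1 S

n=0: pose=(2,0,N); sL=8/13, sR=40/37; mL=40/37, mR=4/13; mL+mR=668/481 → advance +1; mR−mL=-372/481 → turn -1·90°
n=1: pose=(2,1,E); sL=1, sR=10/9; mL=10/9, mR=1/2; mL+mR=29/18 → advance +1; mR−mL=-11/18 → turn -1·90°
n=2: pose=(3,1,S); sL=8/5, sR=40/49; mL=40/49, mR=4/5; mL+mR=396/245 → advance +1; mR−mL=-4/245 → turn -1·90°
n=3: pose=(3,0,W); sL=4/5, sR=4/5; mL=4/5, mR=2/5; mL+mR=6/5 → advance +1; mR−mL=-2/5 → turn -1·90°
n=4: pose=(2,0,N); sL=8/13, sR=40/37; mL=40/37, mR=4/13; mL+mR=668/481 → advance +1; mR−mL=-372/481 → turn -1·90°
n=5: pose=(2,1,E); sL=1, sR=10/9; mL=10/9, mR=1/2; mL+mR=29/18 → advance +1; mR−mL=-11/18 → turn -1·90°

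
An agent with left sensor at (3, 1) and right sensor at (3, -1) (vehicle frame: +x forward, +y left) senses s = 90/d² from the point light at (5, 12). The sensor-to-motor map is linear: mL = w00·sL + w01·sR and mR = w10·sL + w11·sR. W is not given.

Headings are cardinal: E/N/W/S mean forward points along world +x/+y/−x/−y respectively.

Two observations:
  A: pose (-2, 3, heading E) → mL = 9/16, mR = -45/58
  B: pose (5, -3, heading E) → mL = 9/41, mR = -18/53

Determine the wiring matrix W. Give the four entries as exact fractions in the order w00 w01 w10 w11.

1/2 0 0 -1

obs A: pose=(-2,3,E) → sL=9/8, sR=45/58, mL=9/16, mR=-45/58
obs B: pose=(5,-3,E) → sL=18/41, sR=18/53, mL=9/41, mR=-18/53
sensor matrix S = [[9/8, 45/58], [18/41, 18/53]]; det S = 10449/252068
solve [mL_A; mL_B] = S·[w00; w01] and [mR_A; mR_B] = S·[w10; w11]:
  w00 = 1/2, w01 = 0, w10 = 0, w11 = -1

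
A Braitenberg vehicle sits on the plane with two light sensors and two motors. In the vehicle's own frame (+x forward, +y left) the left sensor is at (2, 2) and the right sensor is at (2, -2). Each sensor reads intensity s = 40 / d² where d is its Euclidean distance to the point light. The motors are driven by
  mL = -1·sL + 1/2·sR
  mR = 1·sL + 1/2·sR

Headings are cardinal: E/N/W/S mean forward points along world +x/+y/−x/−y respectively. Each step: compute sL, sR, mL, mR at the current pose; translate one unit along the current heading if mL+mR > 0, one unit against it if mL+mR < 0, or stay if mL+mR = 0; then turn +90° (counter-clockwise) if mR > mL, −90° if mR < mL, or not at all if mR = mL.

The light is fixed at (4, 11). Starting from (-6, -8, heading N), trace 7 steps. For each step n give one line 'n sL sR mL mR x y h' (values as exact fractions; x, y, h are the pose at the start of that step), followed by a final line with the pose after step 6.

0 40/433 40/353 -5460/152849 22780/152849 -6 -8 N
1 5/68 1/10 -2/85 21/170 -6 -7 W
2 40/481 40/569 -13140/273689 32380/273689 -7 -7 S
3 4/37 20/261 -674/9657 1414/9657 -7 -8 E
4 40/433 40/353 -5460/152849 22780/152849 -6 -8 N
5 5/68 1/10 -2/85 21/170 -6 -7 W
6 40/481 40/569 -13140/273689 32380/273689 -7 -7 S
final -7 -8 E

n=0: pose=(-6,-8,N); sL=40/433, sR=40/353; mL=-5460/152849, mR=22780/152849; mL+mR=40/353 → advance +1; mR−mL=80/433 → turn +1·90°
n=1: pose=(-6,-7,W); sL=5/68, sR=1/10; mL=-2/85, mR=21/170; mL+mR=1/10 → advance +1; mR−mL=5/34 → turn +1·90°
n=2: pose=(-7,-7,S); sL=40/481, sR=40/569; mL=-13140/273689, mR=32380/273689; mL+mR=40/569 → advance +1; mR−mL=80/481 → turn +1·90°
n=3: pose=(-7,-8,E); sL=4/37, sR=20/261; mL=-674/9657, mR=1414/9657; mL+mR=20/261 → advance +1; mR−mL=8/37 → turn +1·90°
n=4: pose=(-6,-8,N); sL=40/433, sR=40/353; mL=-5460/152849, mR=22780/152849; mL+mR=40/353 → advance +1; mR−mL=80/433 → turn +1·90°
n=5: pose=(-6,-7,W); sL=5/68, sR=1/10; mL=-2/85, mR=21/170; mL+mR=1/10 → advance +1; mR−mL=5/34 → turn +1·90°
n=6: pose=(-7,-7,S); sL=40/481, sR=40/569; mL=-13140/273689, mR=32380/273689; mL+mR=40/569 → advance +1; mR−mL=80/481 → turn +1·90°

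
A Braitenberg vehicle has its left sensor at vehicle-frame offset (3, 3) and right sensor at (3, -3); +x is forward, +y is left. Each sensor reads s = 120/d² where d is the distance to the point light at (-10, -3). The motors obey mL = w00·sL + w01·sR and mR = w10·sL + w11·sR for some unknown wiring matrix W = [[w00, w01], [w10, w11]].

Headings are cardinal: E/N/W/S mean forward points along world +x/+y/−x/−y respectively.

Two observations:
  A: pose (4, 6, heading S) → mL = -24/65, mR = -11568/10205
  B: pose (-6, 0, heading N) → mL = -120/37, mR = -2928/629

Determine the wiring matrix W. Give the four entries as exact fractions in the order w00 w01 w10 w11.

-1 0 -1 -1

obs A: pose=(4,6,S) → sL=24/65, sR=120/157, mL=-24/65, mR=-11568/10205
obs B: pose=(-6,0,N) → sL=120/37, sR=24/17, mL=-120/37, mR=-2928/629
sensor matrix S = [[24/65, 120/157], [120/37, 24/17]]; det S = -12566016/6418945
solve [mL_A; mL_B] = S·[w00; w01] and [mR_A; mR_B] = S·[w10; w11]:
  w00 = -1, w01 = 0, w10 = -1, w11 = -1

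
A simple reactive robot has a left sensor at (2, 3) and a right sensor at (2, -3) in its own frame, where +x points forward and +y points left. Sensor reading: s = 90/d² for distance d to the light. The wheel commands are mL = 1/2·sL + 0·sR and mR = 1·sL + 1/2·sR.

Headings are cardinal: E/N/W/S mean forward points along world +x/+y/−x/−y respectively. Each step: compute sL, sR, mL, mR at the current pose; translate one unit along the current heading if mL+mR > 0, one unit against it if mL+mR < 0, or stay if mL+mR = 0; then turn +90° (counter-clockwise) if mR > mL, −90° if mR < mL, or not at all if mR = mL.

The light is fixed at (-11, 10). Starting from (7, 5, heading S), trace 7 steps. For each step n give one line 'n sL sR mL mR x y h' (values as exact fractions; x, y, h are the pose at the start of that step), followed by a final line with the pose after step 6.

0 9/49 45/137 9/98 4671/13426 7 5 S
1 90/409 90/481 45/409 61695/196729 7 4 E
2 45/136 9/50 45/272 1431/3400 8 4 N
3 90/353 90/293 45/353 42255/103429 8 5 W
4 9/49 45/137 9/98 4671/13426 7 5 S
5 90/409 90/481 45/409 61695/196729 7 4 E
6 45/136 9/50 45/272 1431/3400 8 4 N
final 8 5 W

n=0: pose=(7,5,S); sL=9/49, sR=45/137; mL=9/98, mR=4671/13426; mL+mR=2952/6713 → advance +1; mR−mL=1719/6713 → turn +1·90°
n=1: pose=(7,4,E); sL=90/409, sR=90/481; mL=45/409, mR=61695/196729; mL+mR=83340/196729 → advance +1; mR−mL=40050/196729 → turn +1·90°
n=2: pose=(8,4,N); sL=45/136, sR=9/50; mL=45/272, mR=1431/3400; mL+mR=3987/6800 → advance +1; mR−mL=1737/6800 → turn +1·90°
n=3: pose=(8,5,W); sL=90/353, sR=90/293; mL=45/353, mR=42255/103429; mL+mR=55440/103429 → advance +1; mR−mL=29070/103429 → turn +1·90°
n=4: pose=(7,5,S); sL=9/49, sR=45/137; mL=9/98, mR=4671/13426; mL+mR=2952/6713 → advance +1; mR−mL=1719/6713 → turn +1·90°
n=5: pose=(7,4,E); sL=90/409, sR=90/481; mL=45/409, mR=61695/196729; mL+mR=83340/196729 → advance +1; mR−mL=40050/196729 → turn +1·90°
n=6: pose=(8,4,N); sL=45/136, sR=9/50; mL=45/272, mR=1431/3400; mL+mR=3987/6800 → advance +1; mR−mL=1737/6800 → turn +1·90°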